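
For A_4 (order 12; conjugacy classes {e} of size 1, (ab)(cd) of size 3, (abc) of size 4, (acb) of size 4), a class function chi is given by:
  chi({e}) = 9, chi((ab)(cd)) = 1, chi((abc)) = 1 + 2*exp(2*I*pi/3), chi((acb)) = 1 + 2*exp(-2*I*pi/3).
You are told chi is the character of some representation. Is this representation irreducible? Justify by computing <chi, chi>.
Not irreducible (reducible): <chi, chi> = 9 > 1.

Proof sketch: <chi, chi> = (1/|G|) sum_C |C| * |chi(C)|^2 = (1/12)[1*|9|^2 + 3*|1|^2 + 4*|1 + 2*exp(2*I*pi/3)|^2 + 4*|1 + 2*exp(-2*I*pi/3)|^2]
  = (1/12)[(81) + (3) + (12) + (12)] = 108/12 = 9.
(Exp terms are combined using exp(i*s)*conj(exp(i*t)) = exp(i*(s-t)), and sums of them are collapsed using the identity that for every m > 1 the m distinct m-th roots of unity sum to 0, e.g. 1 + exp(2*I*pi/3) + exp(-2*I*pi/3) = 0.)
A character is irreducible iff <chi, chi> = 1, so this representation is reducible.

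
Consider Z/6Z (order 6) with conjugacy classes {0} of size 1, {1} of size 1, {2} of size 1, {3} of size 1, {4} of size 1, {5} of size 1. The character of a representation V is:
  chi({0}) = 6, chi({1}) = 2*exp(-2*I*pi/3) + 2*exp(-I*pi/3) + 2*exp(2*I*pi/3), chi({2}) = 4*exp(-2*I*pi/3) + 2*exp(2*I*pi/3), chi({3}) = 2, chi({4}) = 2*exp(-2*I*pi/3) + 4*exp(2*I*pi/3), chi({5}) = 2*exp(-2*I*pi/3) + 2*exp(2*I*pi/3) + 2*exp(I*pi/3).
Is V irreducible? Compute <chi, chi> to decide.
Not irreducible (reducible): <chi, chi> = 12 > 1.

Justification: <chi, chi> = (1/|G|) sum_C |C| * |chi(C)|^2 = (1/6)[1*|6|^2 + 1*|2*exp(-2*I*pi/3) + 2*exp(-I*pi/3) + 2*exp(2*I*pi/3)|^2 + 1*|4*exp(-2*I*pi/3) + 2*exp(2*I*pi/3)|^2 + 1*|2|^2 + 1*|2*exp(-2*I*pi/3) + 4*exp(2*I*pi/3)|^2 + 1*|2*exp(-2*I*pi/3) + 2*exp(2*I*pi/3) + 2*exp(I*pi/3)|^2]
  = (1/6)[(36) + (4) + (12) + (4) + (12) + (4)] = 72/6 = 12.
(Exp terms are combined using exp(i*s)*conj(exp(i*t)) = exp(i*(s-t)), and sums of them are collapsed using the identity that for every m > 1 the m distinct m-th roots of unity sum to 0, e.g. 1 + exp(2*I*pi/3) + exp(-2*I*pi/3) = 0.)
A character is irreducible iff <chi, chi> = 1, so this representation is reducible.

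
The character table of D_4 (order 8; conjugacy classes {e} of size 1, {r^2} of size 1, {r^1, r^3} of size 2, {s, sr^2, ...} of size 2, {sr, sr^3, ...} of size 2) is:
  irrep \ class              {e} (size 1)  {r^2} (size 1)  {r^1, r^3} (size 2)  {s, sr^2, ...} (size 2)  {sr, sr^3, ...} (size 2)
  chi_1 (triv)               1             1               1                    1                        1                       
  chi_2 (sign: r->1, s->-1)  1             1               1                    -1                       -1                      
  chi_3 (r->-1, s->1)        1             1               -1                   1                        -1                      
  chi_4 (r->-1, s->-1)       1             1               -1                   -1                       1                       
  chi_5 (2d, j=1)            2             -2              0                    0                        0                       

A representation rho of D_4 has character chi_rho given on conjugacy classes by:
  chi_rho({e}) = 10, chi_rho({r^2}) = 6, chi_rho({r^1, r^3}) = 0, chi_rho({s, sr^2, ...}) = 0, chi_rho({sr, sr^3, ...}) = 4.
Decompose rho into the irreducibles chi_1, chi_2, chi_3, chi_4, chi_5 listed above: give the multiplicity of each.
Multiplicities: chi_1: 3, chi_2: 1, chi_3: 1, chi_4: 3, chi_5: 1.

Justification: Use <chi_rho, chi> = (1/|G|) sum_C |C| * chi_rho(C) * conj(chi(C)) with |G| = 8 for each irreducible chi in the table:
  <chi_rho, chi_1> = (1/8)[1*(10)*conj(1) + 1*(6)*conj(1) + 2*(0)*conj(1) + 2*(0)*conj(1) + 2*(4)*conj(1)]
      = (1/8)[(10) + (6) + (0) + (0) + (8)] = 24/8 = 3
  <chi_rho, chi_2> = (1/8)[1*(10)*conj(1) + 1*(6)*conj(1) + 2*(0)*conj(1) + 2*(0)*conj(-1) + 2*(4)*conj(-1)]
      = (1/8)[(10) + (6) + (0) + (0) + (-8)] = 8/8 = 1
  <chi_rho, chi_3> = (1/8)[1*(10)*conj(1) + 1*(6)*conj(1) + 2*(0)*conj(-1) + 2*(0)*conj(1) + 2*(4)*conj(-1)]
      = (1/8)[(10) + (6) + (0) + (0) + (-8)] = 8/8 = 1
  <chi_rho, chi_4> = (1/8)[1*(10)*conj(1) + 1*(6)*conj(1) + 2*(0)*conj(-1) + 2*(0)*conj(-1) + 2*(4)*conj(1)]
      = (1/8)[(10) + (6) + (0) + (0) + (8)] = 24/8 = 3
  <chi_rho, chi_5> = (1/8)[1*(10)*conj(2) + 1*(6)*conj(-2) + 2*(0)*conj(0) + 2*(0)*conj(0) + 2*(4)*conj(0)]
      = (1/8)[(20) + (-12) + (0) + (0) + (0)] = 8/8 = 1
Dimension check: dim(rho) = sum (mult * dim) = 3*1 + 1*1 + 1*1 + 3*1 + 1*2 = 10 = chi_rho(e) = 10.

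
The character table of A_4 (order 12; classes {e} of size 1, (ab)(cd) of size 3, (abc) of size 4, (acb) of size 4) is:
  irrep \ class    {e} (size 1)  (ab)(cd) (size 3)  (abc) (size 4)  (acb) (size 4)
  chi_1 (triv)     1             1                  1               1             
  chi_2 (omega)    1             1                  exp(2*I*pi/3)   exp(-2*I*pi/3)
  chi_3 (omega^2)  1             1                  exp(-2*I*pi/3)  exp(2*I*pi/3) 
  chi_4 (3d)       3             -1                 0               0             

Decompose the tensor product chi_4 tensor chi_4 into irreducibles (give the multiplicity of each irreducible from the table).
chi_4 tensor chi_4 = chi_1 + chi_2 + chi_3 + 2*chi_4 (all other irreducibles have multiplicity 0).

Derivation: The character of a tensor product is the pointwise product (chi_4 * chi_4)(C) = chi_4(C) * chi_4(C):
  {e}: (3)*(3), (ab)(cd): (-1)*(-1), (abc): (0)*(0), (acb): (0)*(0)
so (chi_4 * chi_4) takes values
  {e} -> 9, (ab)(cd) -> 1, (abc) -> 0, (acb) -> 0.
Now take the inner product of this character with each irreducible chi from the table, <chi_4*chi_4, chi> = (1/12) sum_C |C| (chi_4*chi_4)(C) conj(chi(C)):
  <chi_4*chi_4, chi_1> = (1/12)[1*(9)*conj(1) + 3*(1)*conj(1) + 4*(0)*conj(1) + 4*(0)*conj(1)]
      = (1/12)[(9) + (3) + (0) + (0)] = 12/12 = 1
  <chi_4*chi_4, chi_2> = (1/12)[1*(9)*conj(1) + 3*(1)*conj(1) + 4*(0)*conj(exp(2*I*pi/3)) + 4*(0)*conj(exp(-2*I*pi/3))]
      = (1/12)[(9) + (3) + (0) + (0)] = 12/12 = 1
  <chi_4*chi_4, chi_3> = (1/12)[1*(9)*conj(1) + 3*(1)*conj(1) + 4*(0)*conj(exp(-2*I*pi/3)) + 4*(0)*conj(exp(2*I*pi/3))]
      = (1/12)[(9) + (3) + (0) + (0)] = 12/12 = 1
  <chi_4*chi_4, chi_4> = (1/12)[1*(9)*conj(3) + 3*(1)*conj(-1) + 4*(0)*conj(0) + 4*(0)*conj(0)]
      = (1/12)[(27) + (-3) + (0) + (0)] = 24/12 = 2
(Exp terms are combined using exp(i*s)*conj(exp(i*t)) = exp(i*(s-t)), and sums of them are collapsed using the identity that for every m > 1 the m distinct m-th roots of unity sum to 0, e.g. 1 + exp(2*I*pi/3) + exp(-2*I*pi/3) = 0.)
Hence the multiplicities are chi_1: 1, chi_2: 1, chi_3: 1, chi_4: 2. Dimension check: dim(chi_4)*dim(chi_4) = 3*3 = 9 and sum (mult * dim) = 1*1 + 1*1 + 1*1 + 2*3 = 9.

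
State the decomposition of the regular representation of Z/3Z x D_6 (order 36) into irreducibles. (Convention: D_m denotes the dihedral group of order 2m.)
Each irreducible V_i of dimension d_i appears with multiplicity d_i, i.e. rho_reg = (direct sum over all irreducibles V_i) d_i V_i. The irreducible dimensions for Z/3Z x D_6 are 1, 1, 1, 1, 1, 1, 1, 1, 1, 1, 1, 1, 2, 2, 2, 2, 2, 2: 12 irreducibles of dimension 1, each with multiplicity 1; 6 irreducibles of dimension 2, each with multiplicity 2. Total dimension 12*1*1 + 6*2*2 = 36 = |G|.

Derivation: General theorem: in the regular representation of a finite group G, each irreducible appears with multiplicity equal to its dimension. Check: dim(rho_reg) = sum d_i^2 = 1 + 1 + 1 + 1 + 1 + 1 + 1 + 1 + 1 + 1 + 1 + 1 + 4 + 4 + 4 + 4 + 4 + 4 = 36 = |G|.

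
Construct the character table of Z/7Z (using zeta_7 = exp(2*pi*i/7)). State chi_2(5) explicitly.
Character table of Z/7Z (irreps indexed chi_0,...,chi_6 with chi_k(m) = zeta_7^(k*m), zeta_7 = exp(2*pi*i/7)):
  irrep \ class  {0} (size 1)  {1} (size 1)    {2} (size 1)    {3} (size 1)    {4} (size 1)    {5} (size 1)    {6} (size 1)  
  chi_0          1             1               1               1               1               1               1             
  chi_1          1             exp(2*I*pi/7)   exp(4*I*pi/7)   exp(6*I*pi/7)   exp(-6*I*pi/7)  exp(-4*I*pi/7)  exp(-2*I*pi/7)
  chi_2          1             exp(4*I*pi/7)   exp(-6*I*pi/7)  exp(-2*I*pi/7)  exp(2*I*pi/7)   exp(6*I*pi/7)   exp(-4*I*pi/7)
  chi_3          1             exp(6*I*pi/7)   exp(-2*I*pi/7)  exp(4*I*pi/7)   exp(-4*I*pi/7)  exp(2*I*pi/7)   exp(-6*I*pi/7)
  chi_4          1             exp(-6*I*pi/7)  exp(2*I*pi/7)   exp(-4*I*pi/7)  exp(4*I*pi/7)   exp(-2*I*pi/7)  exp(6*I*pi/7) 
  chi_5          1             exp(-4*I*pi/7)  exp(6*I*pi/7)   exp(2*I*pi/7)   exp(-2*I*pi/7)  exp(-6*I*pi/7)  exp(4*I*pi/7) 
  chi_6          1             exp(-2*I*pi/7)  exp(-4*I*pi/7)  exp(-6*I*pi/7)  exp(6*I*pi/7)   exp(4*I*pi/7)   exp(2*I*pi/7) 

Spot check: chi_2(5) = zeta_7^(2*5) = zeta_7^10 = exp(6*I*pi/7).

Z/7Z is abelian, so all 7 irreducible complex representations are 1-dimensional. They are given by chi_k(m) = zeta_7^(k*m) for k = 0,...,6. Row orthogonality: sum_m chi_k(m) conj(chi_l(m)) = 7 * [k = l].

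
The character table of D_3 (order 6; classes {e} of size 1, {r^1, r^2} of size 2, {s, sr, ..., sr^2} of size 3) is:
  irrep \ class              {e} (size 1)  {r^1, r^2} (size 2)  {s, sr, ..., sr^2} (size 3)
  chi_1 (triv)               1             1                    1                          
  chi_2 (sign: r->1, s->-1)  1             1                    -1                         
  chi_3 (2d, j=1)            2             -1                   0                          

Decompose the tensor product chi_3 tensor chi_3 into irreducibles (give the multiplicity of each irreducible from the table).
chi_3 tensor chi_3 = chi_1 + chi_2 + chi_3 (all other irreducibles have multiplicity 0).

Argument: The character of a tensor product is the pointwise product (chi_3 * chi_3)(C) = chi_3(C) * chi_3(C):
  {e}: (2)*(2), {r^1, r^2}: (-1)*(-1), {s, sr, ..., sr^2}: (0)*(0)
so (chi_3 * chi_3) takes values
  {e} -> 4, {r^1, r^2} -> 1, {s, sr, ..., sr^2} -> 0.
Now take the inner product of this character with each irreducible chi from the table, <chi_3*chi_3, chi> = (1/6) sum_C |C| (chi_3*chi_3)(C) conj(chi(C)):
  <chi_3*chi_3, chi_1> = (1/6)[1*(4)*conj(1) + 2*(1)*conj(1) + 3*(0)*conj(1)]
      = (1/6)[(4) + (2) + (0)] = 6/6 = 1
  <chi_3*chi_3, chi_2> = (1/6)[1*(4)*conj(1) + 2*(1)*conj(1) + 3*(0)*conj(-1)]
      = (1/6)[(4) + (2) + (0)] = 6/6 = 1
  <chi_3*chi_3, chi_3> = (1/6)[1*(4)*conj(2) + 2*(1)*conj(-1) + 3*(0)*conj(0)]
      = (1/6)[(8) + (-2) + (0)] = 6/6 = 1
Hence the multiplicities are chi_1: 1, chi_2: 1, chi_3: 1. Dimension check: dim(chi_3)*dim(chi_3) = 2*2 = 4 and sum (mult * dim) = 1*1 + 1*1 + 1*2 = 4.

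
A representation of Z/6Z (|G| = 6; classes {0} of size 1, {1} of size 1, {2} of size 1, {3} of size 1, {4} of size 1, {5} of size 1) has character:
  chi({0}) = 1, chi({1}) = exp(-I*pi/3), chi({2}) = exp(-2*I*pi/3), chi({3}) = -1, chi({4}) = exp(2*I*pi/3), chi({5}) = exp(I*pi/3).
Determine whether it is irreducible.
Irreducible: <chi, chi> = 1.

Justification: <chi, chi> = (1/|G|) sum_C |C| * |chi(C)|^2 = (1/6)[1*|1|^2 + 1*|exp(-I*pi/3)|^2 + 1*|exp(-2*I*pi/3)|^2 + 1*|-1|^2 + 1*|exp(2*I*pi/3)|^2 + 1*|exp(I*pi/3)|^2]
  = (1/6)[(1) + (1) + (1) + (1) + (1) + (1)] = 6/6 = 1.
(Exp terms are combined using exp(i*s)*conj(exp(i*t)) = exp(i*(s-t)), and sums of them are collapsed using the identity that for every m > 1 the m distinct m-th roots of unity sum to 0, e.g. 1 + exp(2*I*pi/3) + exp(-2*I*pi/3) = 0.)
A character is irreducible iff <chi, chi> = 1, so this representation is irreducible.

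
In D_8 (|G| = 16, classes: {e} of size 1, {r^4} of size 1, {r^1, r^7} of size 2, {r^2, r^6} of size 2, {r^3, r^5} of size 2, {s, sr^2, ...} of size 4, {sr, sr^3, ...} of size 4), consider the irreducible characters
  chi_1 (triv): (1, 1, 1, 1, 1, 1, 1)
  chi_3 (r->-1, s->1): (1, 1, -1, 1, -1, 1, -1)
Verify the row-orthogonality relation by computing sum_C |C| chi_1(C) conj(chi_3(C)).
Sum = 0; so <chi_1, chi_3> = 0 (distinct irreducibles are orthogonal).

Why: Compute term by term over conjugacy classes (|C| * chi_1(C) * conj(chi_3(C))):
  1*(1)*conj(1) + 1*(1)*conj(1) + 2*(1)*conj(-1) + 2*(1)*conj(1) + 2*(1)*conj(-1) + 4*(1)*conj(1) + 4*(1)*conj(-1)
  = (1) + (1) + (-2) + (2) + (-2) + (4) + (-4)
  = 0.
Dividing by |G| = 16 gives 0/16 = 0, matching the row-orthogonality relation <chi_1, chi_3> = [chi_1 = chi_3].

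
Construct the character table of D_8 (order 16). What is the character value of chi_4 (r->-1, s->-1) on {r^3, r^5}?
Conjugacy classes: {e} of size 1, {r^4} of size 1, {r^1, r^7} of size 2, {r^2, r^6} of size 2, {r^3, r^5} of size 2, {s, sr^2, ...} of size 4, {sr, sr^3, ...} of size 4.
Character table:
  irrep \ class              {e} (size 1)  {r^4} (size 1)  {r^1, r^7} (size 2)  {r^2, r^6} (size 2)  {r^3, r^5} (size 2)  {s, sr^2, ...} (size 4)  {sr, sr^3, ...} (size 4)
  chi_1 (triv)               1             1               1                    1                    1                    1                        1                       
  chi_2 (sign: r->1, s->-1)  1             1               1                    1                    1                    -1                       -1                      
  chi_3 (r->-1, s->1)        1             1               -1                   1                    -1                   1                        -1                      
  chi_4 (r->-1, s->-1)       1             1               -1                   1                    -1                   -1                       1                       
  chi_5 (2d, j=1)            2             -2              sqrt(2)              0                    -sqrt(2)             0                        0                       
  chi_6 (2d, j=2)            2             2               0                    -2                   0                    0                        0                       
  chi_7 (2d, j=3)            2             -2              -sqrt(2)             0                    sqrt(2)              0                        0                       

Spot check: chi_4 (r->-1, s->-1) on {r^3, r^5} = -1.

Derivation: D_8 has order 2*8 = 16 with 7 conjugacy classes, hence 7 irreducibles. Sum of squared dims 1 + 1 + 1 + 1 + 4 + 4 + 4 = 16 = |G|. Linear characters come from the abelianisation; the 2-dimensional irreps have character r^k -> 2*cos(2*pi*j*k/8), reflections -> 0.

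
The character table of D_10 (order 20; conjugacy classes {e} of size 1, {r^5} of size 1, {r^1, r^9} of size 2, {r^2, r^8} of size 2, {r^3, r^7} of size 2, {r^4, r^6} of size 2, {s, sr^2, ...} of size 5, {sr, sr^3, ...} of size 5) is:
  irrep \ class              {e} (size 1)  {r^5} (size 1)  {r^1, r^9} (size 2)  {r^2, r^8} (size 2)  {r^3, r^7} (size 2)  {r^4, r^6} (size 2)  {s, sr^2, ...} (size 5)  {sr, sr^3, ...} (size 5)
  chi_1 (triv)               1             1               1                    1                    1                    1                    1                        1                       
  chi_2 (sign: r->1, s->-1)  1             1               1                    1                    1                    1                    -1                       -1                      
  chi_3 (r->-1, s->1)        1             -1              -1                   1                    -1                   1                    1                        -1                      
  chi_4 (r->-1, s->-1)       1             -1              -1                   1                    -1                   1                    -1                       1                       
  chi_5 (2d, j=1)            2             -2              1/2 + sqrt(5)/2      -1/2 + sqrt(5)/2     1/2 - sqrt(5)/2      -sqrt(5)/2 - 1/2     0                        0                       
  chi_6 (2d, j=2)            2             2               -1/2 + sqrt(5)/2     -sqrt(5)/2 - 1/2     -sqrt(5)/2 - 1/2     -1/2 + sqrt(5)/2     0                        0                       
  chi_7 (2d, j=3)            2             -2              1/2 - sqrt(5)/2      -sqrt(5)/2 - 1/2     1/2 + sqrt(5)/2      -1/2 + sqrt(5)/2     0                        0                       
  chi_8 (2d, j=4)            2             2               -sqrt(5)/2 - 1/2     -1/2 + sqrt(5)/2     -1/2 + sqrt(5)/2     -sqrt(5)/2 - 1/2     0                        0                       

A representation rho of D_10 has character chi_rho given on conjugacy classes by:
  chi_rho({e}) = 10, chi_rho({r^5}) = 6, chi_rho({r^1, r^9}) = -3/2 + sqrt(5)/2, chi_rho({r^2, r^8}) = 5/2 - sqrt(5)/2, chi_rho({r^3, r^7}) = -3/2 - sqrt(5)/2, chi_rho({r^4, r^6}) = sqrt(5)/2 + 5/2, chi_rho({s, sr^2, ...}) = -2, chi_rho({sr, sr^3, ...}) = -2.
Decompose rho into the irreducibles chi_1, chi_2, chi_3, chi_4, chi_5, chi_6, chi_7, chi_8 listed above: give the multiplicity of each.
Multiplicities: chi_1: 0, chi_2: 2, chi_3: 1, chi_4: 1, chi_5: 0, chi_6: 2, chi_7: 0, chi_8: 1.

Reasoning: Use <chi_rho, chi> = (1/|G|) sum_C |C| * chi_rho(C) * conj(chi(C)) with |G| = 20 for each irreducible chi in the table:
  <chi_rho, chi_1> = (1/20)[1*(10)*conj(1) + 1*(6)*conj(1) + 2*(-3/2 + sqrt(5)/2)*conj(1) + 2*(5/2 - sqrt(5)/2)*conj(1) + 2*(-3/2 - sqrt(5)/2)*conj(1) + 2*(sqrt(5)/2 + 5/2)*conj(1) + 5*(-2)*conj(1) + 5*(-2)*conj(1)]
      = (1/20)[(10) + (6) + (-3 + sqrt(5)) + (5 - sqrt(5)) + (-3 - sqrt(5)) + (sqrt(5) + 5) + (-10) + (-10)] = 0/20 = 0
  <chi_rho, chi_2> = (1/20)[1*(10)*conj(1) + 1*(6)*conj(1) + 2*(-3/2 + sqrt(5)/2)*conj(1) + 2*(5/2 - sqrt(5)/2)*conj(1) + 2*(-3/2 - sqrt(5)/2)*conj(1) + 2*(sqrt(5)/2 + 5/2)*conj(1) + 5*(-2)*conj(-1) + 5*(-2)*conj(-1)]
      = (1/20)[(10) + (6) + (-3 + sqrt(5)) + (5 - sqrt(5)) + (-3 - sqrt(5)) + (sqrt(5) + 5) + (10) + (10)] = 40/20 = 2
  <chi_rho, chi_3> = (1/20)[1*(10)*conj(1) + 1*(6)*conj(-1) + 2*(-3/2 + sqrt(5)/2)*conj(-1) + 2*(5/2 - sqrt(5)/2)*conj(1) + 2*(-3/2 - sqrt(5)/2)*conj(-1) + 2*(sqrt(5)/2 + 5/2)*conj(1) + 5*(-2)*conj(1) + 5*(-2)*conj(-1)]
      = (1/20)[(10) + (-6) + (3 - sqrt(5)) + (5 - sqrt(5)) + (sqrt(5) + 3) + (sqrt(5) + 5) + (-10) + (10)] = 20/20 = 1
  <chi_rho, chi_4> = (1/20)[1*(10)*conj(1) + 1*(6)*conj(-1) + 2*(-3/2 + sqrt(5)/2)*conj(-1) + 2*(5/2 - sqrt(5)/2)*conj(1) + 2*(-3/2 - sqrt(5)/2)*conj(-1) + 2*(sqrt(5)/2 + 5/2)*conj(1) + 5*(-2)*conj(-1) + 5*(-2)*conj(1)]
      = (1/20)[(10) + (-6) + (3 - sqrt(5)) + (5 - sqrt(5)) + (sqrt(5) + 3) + (sqrt(5) + 5) + (10) + (-10)] = 20/20 = 1
  <chi_rho, chi_5> = (1/20)[1*(10)*conj(2) + 1*(6)*conj(-2) + 2*(-3/2 + sqrt(5)/2)*conj(1/2 + sqrt(5)/2) + 2*(5/2 - sqrt(5)/2)*conj(-1/2 + sqrt(5)/2) + 2*(-3/2 - sqrt(5)/2)*conj(1/2 - sqrt(5)/2) + 2*(sqrt(5)/2 + 5/2)*conj(-sqrt(5)/2 - 1/2) + 5*(-2)*conj(0) + 5*(-2)*conj(0)]
      = (1/20)[(20) + (-12) + (1 - sqrt(5)) + (-5 + 3*sqrt(5)) + (1 + sqrt(5)) + (-3*sqrt(5) - 5) + (0) + (0)] = 0/20 = 0
  <chi_rho, chi_6> = (1/20)[1*(10)*conj(2) + 1*(6)*conj(2) + 2*(-3/2 + sqrt(5)/2)*conj(-1/2 + sqrt(5)/2) + 2*(5/2 - sqrt(5)/2)*conj(-sqrt(5)/2 - 1/2) + 2*(-3/2 - sqrt(5)/2)*conj(-sqrt(5)/2 - 1/2) + 2*(sqrt(5)/2 + 5/2)*conj(-1/2 + sqrt(5)/2) + 5*(-2)*conj(0) + 5*(-2)*conj(0)]
      = (1/20)[(20) + (12) + (4 - 2*sqrt(5)) + (-2*sqrt(5)) + (4 + 2*sqrt(5)) + (2*sqrt(5)) + (0) + (0)] = 40/20 = 2
  <chi_rho, chi_7> = (1/20)[1*(10)*conj(2) + 1*(6)*conj(-2) + 2*(-3/2 + sqrt(5)/2)*conj(1/2 - sqrt(5)/2) + 2*(5/2 - sqrt(5)/2)*conj(-sqrt(5)/2 - 1/2) + 2*(-3/2 - sqrt(5)/2)*conj(1/2 + sqrt(5)/2) + 2*(sqrt(5)/2 + 5/2)*conj(-1/2 + sqrt(5)/2) + 5*(-2)*conj(0) + 5*(-2)*conj(0)]
      = (1/20)[(20) + (-12) + (-4 + 2*sqrt(5)) + (-2*sqrt(5)) + (-2*sqrt(5) - 4) + (2*sqrt(5)) + (0) + (0)] = 0/20 = 0
  <chi_rho, chi_8> = (1/20)[1*(10)*conj(2) + 1*(6)*conj(2) + 2*(-3/2 + sqrt(5)/2)*conj(-sqrt(5)/2 - 1/2) + 2*(5/2 - sqrt(5)/2)*conj(-1/2 + sqrt(5)/2) + 2*(-3/2 - sqrt(5)/2)*conj(-1/2 + sqrt(5)/2) + 2*(sqrt(5)/2 + 5/2)*conj(-sqrt(5)/2 - 1/2) + 5*(-2)*conj(0) + 5*(-2)*conj(0)]
      = (1/20)[(20) + (12) + (-1 + sqrt(5)) + (-5 + 3*sqrt(5)) + (-sqrt(5) - 1) + (-3*sqrt(5) - 5) + (0) + (0)] = 20/20 = 1
Dimension check: dim(rho) = sum (mult * dim) = 0*1 + 2*1 + 1*1 + 1*1 + 0*2 + 2*2 + 0*2 + 1*2 = 10 = chi_rho(e) = 10.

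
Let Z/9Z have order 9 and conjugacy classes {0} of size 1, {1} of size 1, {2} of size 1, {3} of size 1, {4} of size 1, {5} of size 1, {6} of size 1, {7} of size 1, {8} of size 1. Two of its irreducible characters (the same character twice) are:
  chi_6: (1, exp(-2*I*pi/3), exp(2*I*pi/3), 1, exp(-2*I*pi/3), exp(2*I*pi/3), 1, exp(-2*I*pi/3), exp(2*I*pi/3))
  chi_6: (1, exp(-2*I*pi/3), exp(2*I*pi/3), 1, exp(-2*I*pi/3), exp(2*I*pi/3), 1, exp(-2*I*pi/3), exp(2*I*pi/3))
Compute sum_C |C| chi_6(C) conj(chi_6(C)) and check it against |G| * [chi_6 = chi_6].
Sum = 9 = |G| = 9; so <chi_6, chi_6> = 1 (norm-1 confirms irreducibility).

Justification: Compute term by term over conjugacy classes (|C| * chi_6(C) * conj(chi_6(C))):
  1*(1)*conj(1) + 1*(exp(-2*I*pi/3))*conj(exp(-2*I*pi/3)) + 1*(exp(2*I*pi/3))*conj(exp(2*I*pi/3)) + 1*(1)*conj(1) + 1*(exp(-2*I*pi/3))*conj(exp(-2*I*pi/3)) + 1*(exp(2*I*pi/3))*conj(exp(2*I*pi/3)) + 1*(1)*conj(1) + 1*(exp(-2*I*pi/3))*conj(exp(-2*I*pi/3)) + 1*(exp(2*I*pi/3))*conj(exp(2*I*pi/3))
  = (1) + (1) + (1) + (1) + (1) + (1) + (1) + (1) + (1)
  = 9.
(Exp terms are combined using exp(i*s)*conj(exp(i*t)) = exp(i*(s-t)), and sums of them are collapsed using the identity that for every m > 1 the m distinct m-th roots of unity sum to 0, e.g. 1 + exp(2*I*pi/3) + exp(-2*I*pi/3) = 0.)
Dividing by |G| = 9 gives 9/9 = 1, matching the row-orthogonality relation <chi_6, chi_6> = [chi_6 = chi_6].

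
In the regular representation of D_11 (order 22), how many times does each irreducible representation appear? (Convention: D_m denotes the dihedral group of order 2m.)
Each irreducible V_i of dimension d_i appears with multiplicity d_i, i.e. rho_reg = (direct sum over all irreducibles V_i) d_i V_i. The irreducible dimensions for D_11 are 1, 1, 2, 2, 2, 2, 2: 2 irreducibles of dimension 1, each with multiplicity 1; 5 irreducibles of dimension 2, each with multiplicity 2. Total dimension 2*1*1 + 5*2*2 = 22 = |G|.

Why: General theorem: in the regular representation of a finite group G, each irreducible appears with multiplicity equal to its dimension. Check: dim(rho_reg) = sum d_i^2 = 1 + 1 + 4 + 4 + 4 + 4 + 4 = 22 = |G|.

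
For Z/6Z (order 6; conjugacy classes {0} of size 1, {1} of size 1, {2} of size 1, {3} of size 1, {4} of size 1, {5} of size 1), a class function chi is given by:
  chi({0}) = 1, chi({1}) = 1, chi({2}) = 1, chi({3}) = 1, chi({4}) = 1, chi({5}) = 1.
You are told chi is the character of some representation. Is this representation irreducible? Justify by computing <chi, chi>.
Irreducible: <chi, chi> = 1.

Argument: <chi, chi> = (1/|G|) sum_C |C| * |chi(C)|^2 = (1/6)[1*|1|^2 + 1*|1|^2 + 1*|1|^2 + 1*|1|^2 + 1*|1|^2 + 1*|1|^2]
  = (1/6)[(1) + (1) + (1) + (1) + (1) + (1)] = 6/6 = 1.
(Exp terms are combined using exp(i*s)*conj(exp(i*t)) = exp(i*(s-t)), and sums of them are collapsed using the identity that for every m > 1 the m distinct m-th roots of unity sum to 0, e.g. 1 + exp(2*I*pi/3) + exp(-2*I*pi/3) = 0.)
A character is irreducible iff <chi, chi> = 1, so this representation is irreducible.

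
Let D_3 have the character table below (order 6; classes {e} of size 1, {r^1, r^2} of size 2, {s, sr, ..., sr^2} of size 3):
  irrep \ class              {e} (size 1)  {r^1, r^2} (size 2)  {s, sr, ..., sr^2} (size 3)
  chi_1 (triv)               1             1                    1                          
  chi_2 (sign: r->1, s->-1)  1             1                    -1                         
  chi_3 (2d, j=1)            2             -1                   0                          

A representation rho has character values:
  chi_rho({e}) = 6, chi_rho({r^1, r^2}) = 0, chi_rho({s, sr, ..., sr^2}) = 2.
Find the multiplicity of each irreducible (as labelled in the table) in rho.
Multiplicities: chi_1: 2, chi_2: 0, chi_3: 2.

Why: Use <chi_rho, chi> = (1/|G|) sum_C |C| * chi_rho(C) * conj(chi(C)) with |G| = 6 for each irreducible chi in the table:
  <chi_rho, chi_1> = (1/6)[1*(6)*conj(1) + 2*(0)*conj(1) + 3*(2)*conj(1)]
      = (1/6)[(6) + (0) + (6)] = 12/6 = 2
  <chi_rho, chi_2> = (1/6)[1*(6)*conj(1) + 2*(0)*conj(1) + 3*(2)*conj(-1)]
      = (1/6)[(6) + (0) + (-6)] = 0/6 = 0
  <chi_rho, chi_3> = (1/6)[1*(6)*conj(2) + 2*(0)*conj(-1) + 3*(2)*conj(0)]
      = (1/6)[(12) + (0) + (0)] = 12/6 = 2
Dimension check: dim(rho) = sum (mult * dim) = 2*1 + 0*1 + 2*2 = 6 = chi_rho(e) = 6.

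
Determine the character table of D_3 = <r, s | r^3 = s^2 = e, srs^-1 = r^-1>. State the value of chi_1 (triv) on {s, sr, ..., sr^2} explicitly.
Conjugacy classes: {e} of size 1, {r^1, r^2} of size 2, {s, sr, ..., sr^2} of size 3.
Character table:
  irrep \ class              {e} (size 1)  {r^1, r^2} (size 2)  {s, sr, ..., sr^2} (size 3)
  chi_1 (triv)               1             1                    1                          
  chi_2 (sign: r->1, s->-1)  1             1                    -1                         
  chi_3 (2d, j=1)            2             -1                   0                          

Spot check: chi_1 (triv) on {s, sr, ..., sr^2} = 1.

Proof sketch: D_3 has order 2*3 = 6 with 3 conjugacy classes, hence 3 irreducibles. Sum of squared dims 1 + 1 + 4 = 6 = |G|. Linear characters come from the abelianisation; the 2-dimensional irreps have character r^k -> 2*cos(2*pi*j*k/3), reflections -> 0.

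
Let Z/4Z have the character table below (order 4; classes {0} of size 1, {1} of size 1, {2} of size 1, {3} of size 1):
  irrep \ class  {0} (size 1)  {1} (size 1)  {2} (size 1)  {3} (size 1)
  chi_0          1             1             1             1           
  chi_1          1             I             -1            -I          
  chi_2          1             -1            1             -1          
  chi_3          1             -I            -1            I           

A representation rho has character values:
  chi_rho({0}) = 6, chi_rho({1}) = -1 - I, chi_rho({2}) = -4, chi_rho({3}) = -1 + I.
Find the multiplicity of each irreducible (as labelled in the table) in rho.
Multiplicities: chi_0: 0, chi_1: 2, chi_2: 1, chi_3: 3.

Details: Use <chi_rho, chi> = (1/|G|) sum_C |C| * chi_rho(C) * conj(chi(C)) with |G| = 4 for each irreducible chi in the table:
  <chi_rho, chi_0> = (1/4)[1*(6)*conj(1) + 1*(-1 - I)*conj(1) + 1*(-4)*conj(1) + 1*(-1 + I)*conj(1)]
      = (1/4)[(6) + (-1 - I) + (-4) + (-1 + I)] = 0/4 = 0
  <chi_rho, chi_1> = (1/4)[1*(6)*conj(1) + 1*(-1 - I)*conj(I) + 1*(-4)*conj(-1) + 1*(-1 + I)*conj(-I)]
      = (1/4)[(6) + (-1 + I) + (4) + (-1 - I)] = 8/4 = 2
  <chi_rho, chi_2> = (1/4)[1*(6)*conj(1) + 1*(-1 - I)*conj(-1) + 1*(-4)*conj(1) + 1*(-1 + I)*conj(-1)]
      = (1/4)[(6) + (1 + I) + (-4) + (1 - I)] = 4/4 = 1
  <chi_rho, chi_3> = (1/4)[1*(6)*conj(1) + 1*(-1 - I)*conj(-I) + 1*(-4)*conj(-1) + 1*(-1 + I)*conj(I)]
      = (1/4)[(6) + (1 - I) + (4) + (1 + I)] = 12/4 = 3
(Exp terms are combined using exp(i*s)*conj(exp(i*t)) = exp(i*(s-t)), and sums of them are collapsed using the identity that for every m > 1 the m distinct m-th roots of unity sum to 0, e.g. 1 + exp(2*I*pi/3) + exp(-2*I*pi/3) = 0.)
Dimension check: dim(rho) = sum (mult * dim) = 0*1 + 2*1 + 1*1 + 3*1 = 6 = chi_rho(e) = 6.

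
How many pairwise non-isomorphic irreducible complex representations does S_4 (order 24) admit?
5

Derivation: The number of irreducible complex representations of a finite group equals its number of conjugacy classes. Conjugacy classes in S_4 correspond to cycle types, i.e. partitions of 4; there are p(4) = 5 of them, so S_4 (order 24) has exactly 5 irreducible complex representations.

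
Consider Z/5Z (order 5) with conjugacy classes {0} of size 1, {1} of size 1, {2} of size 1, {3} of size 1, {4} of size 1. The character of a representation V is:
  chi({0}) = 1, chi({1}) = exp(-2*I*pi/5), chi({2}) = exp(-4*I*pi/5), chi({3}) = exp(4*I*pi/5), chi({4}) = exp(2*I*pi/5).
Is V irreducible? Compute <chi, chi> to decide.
Irreducible: <chi, chi> = 1.

Proof sketch: <chi, chi> = (1/|G|) sum_C |C| * |chi(C)|^2 = (1/5)[1*|1|^2 + 1*|exp(-2*I*pi/5)|^2 + 1*|exp(-4*I*pi/5)|^2 + 1*|exp(4*I*pi/5)|^2 + 1*|exp(2*I*pi/5)|^2]
  = (1/5)[(1) + (1) + (1) + (1) + (1)] = 5/5 = 1.
(Exp terms are combined using exp(i*s)*conj(exp(i*t)) = exp(i*(s-t)), and sums of them are collapsed using the identity that for every m > 1 the m distinct m-th roots of unity sum to 0, e.g. 1 + exp(2*I*pi/3) + exp(-2*I*pi/3) = 0.)
A character is irreducible iff <chi, chi> = 1, so this representation is irreducible.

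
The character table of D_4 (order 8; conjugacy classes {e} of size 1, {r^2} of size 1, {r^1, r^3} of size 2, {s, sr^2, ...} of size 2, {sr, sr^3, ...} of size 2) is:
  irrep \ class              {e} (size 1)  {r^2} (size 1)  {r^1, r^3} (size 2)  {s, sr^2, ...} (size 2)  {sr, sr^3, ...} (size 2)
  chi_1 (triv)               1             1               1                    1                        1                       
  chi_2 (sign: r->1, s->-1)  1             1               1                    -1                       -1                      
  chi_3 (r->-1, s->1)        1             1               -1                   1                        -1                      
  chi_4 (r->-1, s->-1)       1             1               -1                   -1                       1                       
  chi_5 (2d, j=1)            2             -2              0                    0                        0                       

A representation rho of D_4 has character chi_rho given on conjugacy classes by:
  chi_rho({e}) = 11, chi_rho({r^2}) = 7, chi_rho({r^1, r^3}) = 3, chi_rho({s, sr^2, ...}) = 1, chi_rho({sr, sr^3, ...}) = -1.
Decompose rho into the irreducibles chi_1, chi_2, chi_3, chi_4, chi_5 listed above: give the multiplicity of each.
Multiplicities: chi_1: 3, chi_2: 3, chi_3: 2, chi_4: 1, chi_5: 1.

Reasoning: Use <chi_rho, chi> = (1/|G|) sum_C |C| * chi_rho(C) * conj(chi(C)) with |G| = 8 for each irreducible chi in the table:
  <chi_rho, chi_1> = (1/8)[1*(11)*conj(1) + 1*(7)*conj(1) + 2*(3)*conj(1) + 2*(1)*conj(1) + 2*(-1)*conj(1)]
      = (1/8)[(11) + (7) + (6) + (2) + (-2)] = 24/8 = 3
  <chi_rho, chi_2> = (1/8)[1*(11)*conj(1) + 1*(7)*conj(1) + 2*(3)*conj(1) + 2*(1)*conj(-1) + 2*(-1)*conj(-1)]
      = (1/8)[(11) + (7) + (6) + (-2) + (2)] = 24/8 = 3
  <chi_rho, chi_3> = (1/8)[1*(11)*conj(1) + 1*(7)*conj(1) + 2*(3)*conj(-1) + 2*(1)*conj(1) + 2*(-1)*conj(-1)]
      = (1/8)[(11) + (7) + (-6) + (2) + (2)] = 16/8 = 2
  <chi_rho, chi_4> = (1/8)[1*(11)*conj(1) + 1*(7)*conj(1) + 2*(3)*conj(-1) + 2*(1)*conj(-1) + 2*(-1)*conj(1)]
      = (1/8)[(11) + (7) + (-6) + (-2) + (-2)] = 8/8 = 1
  <chi_rho, chi_5> = (1/8)[1*(11)*conj(2) + 1*(7)*conj(-2) + 2*(3)*conj(0) + 2*(1)*conj(0) + 2*(-1)*conj(0)]
      = (1/8)[(22) + (-14) + (0) + (0) + (0)] = 8/8 = 1
Dimension check: dim(rho) = sum (mult * dim) = 3*1 + 3*1 + 2*1 + 1*1 + 1*2 = 11 = chi_rho(e) = 11.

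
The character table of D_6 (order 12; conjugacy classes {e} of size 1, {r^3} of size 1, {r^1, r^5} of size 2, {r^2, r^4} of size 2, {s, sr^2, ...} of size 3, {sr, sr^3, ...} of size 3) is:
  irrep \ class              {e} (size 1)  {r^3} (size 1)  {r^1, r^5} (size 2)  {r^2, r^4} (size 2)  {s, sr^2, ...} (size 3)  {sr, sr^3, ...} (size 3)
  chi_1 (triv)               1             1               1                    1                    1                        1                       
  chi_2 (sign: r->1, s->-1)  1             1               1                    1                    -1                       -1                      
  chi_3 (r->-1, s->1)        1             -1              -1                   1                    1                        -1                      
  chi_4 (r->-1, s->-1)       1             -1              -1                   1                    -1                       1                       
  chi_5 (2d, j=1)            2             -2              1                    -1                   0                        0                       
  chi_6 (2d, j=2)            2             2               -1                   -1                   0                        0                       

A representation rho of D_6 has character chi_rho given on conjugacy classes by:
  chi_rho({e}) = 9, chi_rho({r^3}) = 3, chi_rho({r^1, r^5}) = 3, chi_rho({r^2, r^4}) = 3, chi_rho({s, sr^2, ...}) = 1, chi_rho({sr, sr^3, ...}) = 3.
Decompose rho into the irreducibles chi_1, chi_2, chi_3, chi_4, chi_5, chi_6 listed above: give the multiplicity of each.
Multiplicities: chi_1: 3, chi_2: 1, chi_3: 0, chi_4: 1, chi_5: 1, chi_6: 1.

Argument: Use <chi_rho, chi> = (1/|G|) sum_C |C| * chi_rho(C) * conj(chi(C)) with |G| = 12 for each irreducible chi in the table:
  <chi_rho, chi_1> = (1/12)[1*(9)*conj(1) + 1*(3)*conj(1) + 2*(3)*conj(1) + 2*(3)*conj(1) + 3*(1)*conj(1) + 3*(3)*conj(1)]
      = (1/12)[(9) + (3) + (6) + (6) + (3) + (9)] = 36/12 = 3
  <chi_rho, chi_2> = (1/12)[1*(9)*conj(1) + 1*(3)*conj(1) + 2*(3)*conj(1) + 2*(3)*conj(1) + 3*(1)*conj(-1) + 3*(3)*conj(-1)]
      = (1/12)[(9) + (3) + (6) + (6) + (-3) + (-9)] = 12/12 = 1
  <chi_rho, chi_3> = (1/12)[1*(9)*conj(1) + 1*(3)*conj(-1) + 2*(3)*conj(-1) + 2*(3)*conj(1) + 3*(1)*conj(1) + 3*(3)*conj(-1)]
      = (1/12)[(9) + (-3) + (-6) + (6) + (3) + (-9)] = 0/12 = 0
  <chi_rho, chi_4> = (1/12)[1*(9)*conj(1) + 1*(3)*conj(-1) + 2*(3)*conj(-1) + 2*(3)*conj(1) + 3*(1)*conj(-1) + 3*(3)*conj(1)]
      = (1/12)[(9) + (-3) + (-6) + (6) + (-3) + (9)] = 12/12 = 1
  <chi_rho, chi_5> = (1/12)[1*(9)*conj(2) + 1*(3)*conj(-2) + 2*(3)*conj(1) + 2*(3)*conj(-1) + 3*(1)*conj(0) + 3*(3)*conj(0)]
      = (1/12)[(18) + (-6) + (6) + (-6) + (0) + (0)] = 12/12 = 1
  <chi_rho, chi_6> = (1/12)[1*(9)*conj(2) + 1*(3)*conj(2) + 2*(3)*conj(-1) + 2*(3)*conj(-1) + 3*(1)*conj(0) + 3*(3)*conj(0)]
      = (1/12)[(18) + (6) + (-6) + (-6) + (0) + (0)] = 12/12 = 1
Dimension check: dim(rho) = sum (mult * dim) = 3*1 + 1*1 + 0*1 + 1*1 + 1*2 + 1*2 = 9 = chi_rho(e) = 9.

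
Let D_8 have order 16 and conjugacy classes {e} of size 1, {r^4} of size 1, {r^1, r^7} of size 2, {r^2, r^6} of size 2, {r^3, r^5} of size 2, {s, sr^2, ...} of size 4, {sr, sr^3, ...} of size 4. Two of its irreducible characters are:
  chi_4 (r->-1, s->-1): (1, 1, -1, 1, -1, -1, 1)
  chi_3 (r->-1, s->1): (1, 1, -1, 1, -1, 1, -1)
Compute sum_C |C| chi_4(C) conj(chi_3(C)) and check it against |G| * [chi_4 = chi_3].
Sum = 0; so <chi_4, chi_3> = 0 (distinct irreducibles are orthogonal).

Solution. Compute term by term over conjugacy classes (|C| * chi_4(C) * conj(chi_3(C))):
  1*(1)*conj(1) + 1*(1)*conj(1) + 2*(-1)*conj(-1) + 2*(1)*conj(1) + 2*(-1)*conj(-1) + 4*(-1)*conj(1) + 4*(1)*conj(-1)
  = (1) + (1) + (2) + (2) + (2) + (-4) + (-4)
  = 0.
Dividing by |G| = 16 gives 0/16 = 0, matching the row-orthogonality relation <chi_4, chi_3> = [chi_4 = chi_3].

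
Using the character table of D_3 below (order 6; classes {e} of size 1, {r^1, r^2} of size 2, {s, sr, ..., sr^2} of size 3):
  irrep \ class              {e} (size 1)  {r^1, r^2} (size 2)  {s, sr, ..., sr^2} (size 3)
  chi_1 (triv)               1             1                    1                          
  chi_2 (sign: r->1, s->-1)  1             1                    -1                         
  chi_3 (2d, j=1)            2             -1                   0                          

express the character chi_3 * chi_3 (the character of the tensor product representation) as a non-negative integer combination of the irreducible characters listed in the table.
chi_3 tensor chi_3 = chi_1 + chi_2 + chi_3 (all other irreducibles have multiplicity 0).

Proof sketch: The character of a tensor product is the pointwise product (chi_3 * chi_3)(C) = chi_3(C) * chi_3(C):
  {e}: (2)*(2), {r^1, r^2}: (-1)*(-1), {s, sr, ..., sr^2}: (0)*(0)
so (chi_3 * chi_3) takes values
  {e} -> 4, {r^1, r^2} -> 1, {s, sr, ..., sr^2} -> 0.
Now take the inner product of this character with each irreducible chi from the table, <chi_3*chi_3, chi> = (1/6) sum_C |C| (chi_3*chi_3)(C) conj(chi(C)):
  <chi_3*chi_3, chi_1> = (1/6)[1*(4)*conj(1) + 2*(1)*conj(1) + 3*(0)*conj(1)]
      = (1/6)[(4) + (2) + (0)] = 6/6 = 1
  <chi_3*chi_3, chi_2> = (1/6)[1*(4)*conj(1) + 2*(1)*conj(1) + 3*(0)*conj(-1)]
      = (1/6)[(4) + (2) + (0)] = 6/6 = 1
  <chi_3*chi_3, chi_3> = (1/6)[1*(4)*conj(2) + 2*(1)*conj(-1) + 3*(0)*conj(0)]
      = (1/6)[(8) + (-2) + (0)] = 6/6 = 1
Hence the multiplicities are chi_1: 1, chi_2: 1, chi_3: 1. Dimension check: dim(chi_3)*dim(chi_3) = 2*2 = 4 and sum (mult * dim) = 1*1 + 1*1 + 1*2 = 4.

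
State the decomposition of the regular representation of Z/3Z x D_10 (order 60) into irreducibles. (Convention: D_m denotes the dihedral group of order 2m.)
Each irreducible V_i of dimension d_i appears with multiplicity d_i, i.e. rho_reg = (direct sum over all irreducibles V_i) d_i V_i. The irreducible dimensions for Z/3Z x D_10 are 1, 1, 1, 1, 1, 1, 1, 1, 1, 1, 1, 1, 2, 2, 2, 2, 2, 2, 2, 2, 2, 2, 2, 2: 12 irreducibles of dimension 1, each with multiplicity 1; 12 irreducibles of dimension 2, each with multiplicity 2. Total dimension 12*1*1 + 12*2*2 = 60 = |G|.

Argument: General theorem: in the regular representation of a finite group G, each irreducible appears with multiplicity equal to its dimension. Check: dim(rho_reg) = sum d_i^2 = 1 + 1 + 1 + 1 + 1 + 1 + 1 + 1 + 1 + 1 + 1 + 1 + 4 + 4 + 4 + 4 + 4 + 4 + 4 + 4 + 4 + 4 + 4 + 4 = 60 = |G|.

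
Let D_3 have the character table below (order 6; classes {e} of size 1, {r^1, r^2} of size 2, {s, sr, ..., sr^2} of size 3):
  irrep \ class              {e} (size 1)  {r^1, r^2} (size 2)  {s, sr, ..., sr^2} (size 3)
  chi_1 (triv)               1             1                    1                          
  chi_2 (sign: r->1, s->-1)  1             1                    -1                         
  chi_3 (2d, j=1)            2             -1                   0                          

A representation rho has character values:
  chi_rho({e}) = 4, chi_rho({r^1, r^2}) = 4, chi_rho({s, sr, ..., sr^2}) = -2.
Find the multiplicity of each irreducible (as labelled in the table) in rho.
Multiplicities: chi_1: 1, chi_2: 3, chi_3: 0.

Working: Use <chi_rho, chi> = (1/|G|) sum_C |C| * chi_rho(C) * conj(chi(C)) with |G| = 6 for each irreducible chi in the table:
  <chi_rho, chi_1> = (1/6)[1*(4)*conj(1) + 2*(4)*conj(1) + 3*(-2)*conj(1)]
      = (1/6)[(4) + (8) + (-6)] = 6/6 = 1
  <chi_rho, chi_2> = (1/6)[1*(4)*conj(1) + 2*(4)*conj(1) + 3*(-2)*conj(-1)]
      = (1/6)[(4) + (8) + (6)] = 18/6 = 3
  <chi_rho, chi_3> = (1/6)[1*(4)*conj(2) + 2*(4)*conj(-1) + 3*(-2)*conj(0)]
      = (1/6)[(8) + (-8) + (0)] = 0/6 = 0
Dimension check: dim(rho) = sum (mult * dim) = 1*1 + 3*1 + 0*2 = 4 = chi_rho(e) = 4.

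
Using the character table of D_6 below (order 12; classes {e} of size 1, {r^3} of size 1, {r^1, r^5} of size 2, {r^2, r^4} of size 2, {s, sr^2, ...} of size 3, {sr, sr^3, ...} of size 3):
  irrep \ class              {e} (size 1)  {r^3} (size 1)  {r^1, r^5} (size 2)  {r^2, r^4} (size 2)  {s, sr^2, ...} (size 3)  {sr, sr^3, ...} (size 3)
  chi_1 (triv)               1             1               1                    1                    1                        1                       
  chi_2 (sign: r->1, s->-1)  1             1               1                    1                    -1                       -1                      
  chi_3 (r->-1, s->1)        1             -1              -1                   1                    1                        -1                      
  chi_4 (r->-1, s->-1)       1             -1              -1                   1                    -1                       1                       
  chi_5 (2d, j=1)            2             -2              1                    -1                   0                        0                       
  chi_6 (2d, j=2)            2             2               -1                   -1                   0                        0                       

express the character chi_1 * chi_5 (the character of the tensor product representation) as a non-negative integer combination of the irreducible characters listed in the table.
chi_1 tensor chi_5 = chi_5 (all other irreducibles have multiplicity 0).

The character of a tensor product is the pointwise product (chi_1 * chi_5)(C) = chi_1(C) * chi_5(C):
  {e}: (1)*(2), {r^3}: (1)*(-2), {r^1, r^5}: (1)*(1), {r^2, r^4}: (1)*(-1), {s, sr^2, ...}: (1)*(0), {sr, sr^3, ...}: (1)*(0)
so (chi_1 * chi_5) takes values
  {e} -> 2, {r^3} -> -2, {r^1, r^5} -> 1, {r^2, r^4} -> -1, {s, sr^2, ...} -> 0, {sr, sr^3, ...} -> 0.
Now take the inner product of this character with each irreducible chi from the table, <chi_1*chi_5, chi> = (1/12) sum_C |C| (chi_1*chi_5)(C) conj(chi(C)):
  <chi_1*chi_5, chi_1> = (1/12)[1*(2)*conj(1) + 1*(-2)*conj(1) + 2*(1)*conj(1) + 2*(-1)*conj(1) + 3*(0)*conj(1) + 3*(0)*conj(1)]
      = (1/12)[(2) + (-2) + (2) + (-2) + (0) + (0)] = 0/12 = 0
  <chi_1*chi_5, chi_2> = (1/12)[1*(2)*conj(1) + 1*(-2)*conj(1) + 2*(1)*conj(1) + 2*(-1)*conj(1) + 3*(0)*conj(-1) + 3*(0)*conj(-1)]
      = (1/12)[(2) + (-2) + (2) + (-2) + (0) + (0)] = 0/12 = 0
  <chi_1*chi_5, chi_3> = (1/12)[1*(2)*conj(1) + 1*(-2)*conj(-1) + 2*(1)*conj(-1) + 2*(-1)*conj(1) + 3*(0)*conj(1) + 3*(0)*conj(-1)]
      = (1/12)[(2) + (2) + (-2) + (-2) + (0) + (0)] = 0/12 = 0
  <chi_1*chi_5, chi_4> = (1/12)[1*(2)*conj(1) + 1*(-2)*conj(-1) + 2*(1)*conj(-1) + 2*(-1)*conj(1) + 3*(0)*conj(-1) + 3*(0)*conj(1)]
      = (1/12)[(2) + (2) + (-2) + (-2) + (0) + (0)] = 0/12 = 0
  <chi_1*chi_5, chi_5> = (1/12)[1*(2)*conj(2) + 1*(-2)*conj(-2) + 2*(1)*conj(1) + 2*(-1)*conj(-1) + 3*(0)*conj(0) + 3*(0)*conj(0)]
      = (1/12)[(4) + (4) + (2) + (2) + (0) + (0)] = 12/12 = 1
  <chi_1*chi_5, chi_6> = (1/12)[1*(2)*conj(2) + 1*(-2)*conj(2) + 2*(1)*conj(-1) + 2*(-1)*conj(-1) + 3*(0)*conj(0) + 3*(0)*conj(0)]
      = (1/12)[(4) + (-4) + (-2) + (2) + (0) + (0)] = 0/12 = 0
Hence the multiplicities are chi_5: 1. Dimension check: dim(chi_1)*dim(chi_5) = 1*2 = 2 and sum (mult * dim) = 1*2 = 2.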